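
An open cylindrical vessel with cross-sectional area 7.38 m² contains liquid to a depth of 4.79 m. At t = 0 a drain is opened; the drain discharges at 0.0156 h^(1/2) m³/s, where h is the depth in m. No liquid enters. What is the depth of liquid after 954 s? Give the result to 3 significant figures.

1.39 m

A dh/dt = −Q_out = −0.0156 √h.
This is separable: 2 d(√h)/dt = −0.0156/A, so √h = √h₀ − (0.0156/(2A)) t.
√h = √4.79 − 0.0156·954/(2·7.38) = 2.1886 − 1.0083 = 1.1803.
h = 1.1803² = 1.3931 m.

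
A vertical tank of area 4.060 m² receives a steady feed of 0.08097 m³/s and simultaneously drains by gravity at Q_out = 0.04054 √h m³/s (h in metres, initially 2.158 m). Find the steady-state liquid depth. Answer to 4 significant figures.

Mass balance (ρ constant): A dh/dt = Q_in − 0.04054 √h. At steady state dh/dt = 0:
Q_in = 0.04054 √h_ss ⇒ √h_ss = 0.08097/0.04054 = 1.99729.
h_ss = 1.99729² = 3.98915 m. (Since h₀ = 2.158 m < h_ss, the level will rise toward this value.)

3.989 m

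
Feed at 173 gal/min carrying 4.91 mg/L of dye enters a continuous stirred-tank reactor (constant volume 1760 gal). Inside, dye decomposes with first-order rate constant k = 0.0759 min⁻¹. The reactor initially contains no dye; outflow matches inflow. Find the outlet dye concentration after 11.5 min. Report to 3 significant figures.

2.40 mg/L

V dC/dt = Q(C_in − C) − k V C.
dC/dt = (Q/V) C_in − (Q/V + k) C; effective rate a = Q/V + k = 0.098295 + 0.0759 = 0.17420 min⁻¹.
C_ss = Q C_in/(Q + kV) = 2.7706 mg/L; C(t) = C_ss + (C₀ − C_ss) e^(−a t).
C(11.5) = 2.7706 + (-2.7706)·e^(−0.17420·11.5) = 2.7706 + (-2.7706)·0.13490 = 2.3969 mg/L.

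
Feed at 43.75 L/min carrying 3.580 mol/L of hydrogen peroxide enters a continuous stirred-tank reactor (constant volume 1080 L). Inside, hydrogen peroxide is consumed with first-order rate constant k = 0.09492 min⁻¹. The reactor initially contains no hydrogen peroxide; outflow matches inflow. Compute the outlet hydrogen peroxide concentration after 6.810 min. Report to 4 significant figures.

0.6451 mol/L

V dC/dt = Q(C_in − C) − k V C.
This is linear with rate a = Q/V + k = 0.135429 min⁻¹.
C_ss = Q C_in/(Q + kV) = 1.07084 mol/L; C(t) = C_ss + (C₀ − C_ss) e^(−a t).
C(6.810) = 1.07084 + (-1.07084)·e^(−0.135429·6.810) = 1.07084 + (-1.07084)·0.397614 = 0.645059 mol/L.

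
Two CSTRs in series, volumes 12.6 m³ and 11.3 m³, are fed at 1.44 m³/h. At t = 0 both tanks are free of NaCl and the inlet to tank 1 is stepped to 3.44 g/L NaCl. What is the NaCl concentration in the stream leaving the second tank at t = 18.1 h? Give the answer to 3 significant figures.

2.21 g/L

Species balance on tank i: dCᵢ/dt = (Cᵢ₋₁ − Cᵢ)/τᵢ with τᵢ = Vᵢ/Q.
τ₁ = 12.6/1.44 = 8.7500 h; τ₂ = 11.3/1.44 = 7.8472 h.
Solving the cascade with C₁(0)=C₂(0)=0 gives C₂(t) = C_in[1 − (τ₁ e^(−t/τ₁) − τ₂ e^(−t/τ₂))/(τ₁ − τ₂)].
At t = 18.1: e^(−t/τ₁) = 0.12637, e^(−t/τ₂) = 0.099604.
C₂ = 3.44·[1 − (8.7500·0.12637 − 7.8472·0.099604)/(0.90278)] = 3.44·0.64101 = 2.2051 g/L.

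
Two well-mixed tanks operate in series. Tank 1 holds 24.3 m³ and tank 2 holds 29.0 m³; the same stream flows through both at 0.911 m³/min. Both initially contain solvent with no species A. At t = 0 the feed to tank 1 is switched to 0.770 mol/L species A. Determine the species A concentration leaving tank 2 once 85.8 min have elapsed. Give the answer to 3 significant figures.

Species balance on tank i: dCᵢ/dt = (Cᵢ₋₁ − Cᵢ)/τᵢ with τᵢ = Vᵢ/Q.
τ₁ = 24.3/0.911 = 26.674 min; τ₂ = 29.0/0.911 = 31.833 min.
Solving the cascade with C₁(0)=C₂(0)=0 gives C₂(t) = C_in[1 − (τ₁ e^(−t/τ₁) − τ₂ e^(−t/τ₂))/(τ₁ − τ₂)].
At t = 85.8: e^(−t/τ₁) = 0.040090, e^(−t/τ₂) = 0.067522.
C₂ = 0.770·[1 − (26.674·0.040090 − 31.833·0.067522)/(-5.1592)] = 0.770·0.79065 = 0.60880 mol/L.

0.609 mol/L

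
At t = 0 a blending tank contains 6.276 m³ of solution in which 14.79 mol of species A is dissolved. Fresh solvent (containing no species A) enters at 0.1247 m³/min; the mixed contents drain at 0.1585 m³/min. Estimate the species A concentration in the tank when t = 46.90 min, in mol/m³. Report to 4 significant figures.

0.8050 mol/m³

Total volume: dV/dt = Q_in − Q_out = -0.0338000 m³/min, so V(t) = 6.276 − 0.0338000 t and V(46.90) = 4.69078 m³.
Species balance (pure solvent in): dm/dt = −Q_out · m/V(t).
Separate: dm/m = −Q_out dt/V(t) ⇒ ln(m/m₀) = −(Q_out/(Q_in−Q_out)) ln(V/V₀).
m = m₀ (V₀/V)^(Q_out/(Q_in−Q_out)) = 14.79 × (6.276/4.69078)^(-4.68935) = 3.77622 mol.
C = m/V = 3.77622/4.69078 = 0.805029 mol/m³.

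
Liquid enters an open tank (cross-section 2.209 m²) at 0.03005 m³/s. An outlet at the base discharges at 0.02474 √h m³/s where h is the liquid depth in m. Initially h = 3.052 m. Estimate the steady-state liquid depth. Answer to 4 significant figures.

1.475 m

Unsteady balance on liquid volume: A dh/dt = Q_in − 0.02474 √h. At steady state dh/dt = 0:
Q_in = 0.02474 √h_ss ⇒ √h_ss = 0.03005/0.02474 = 1.21463.
h_ss = 1.21463² = 1.47533 m. (Since h₀ = 3.052 m > h_ss, the level will fall toward this value.)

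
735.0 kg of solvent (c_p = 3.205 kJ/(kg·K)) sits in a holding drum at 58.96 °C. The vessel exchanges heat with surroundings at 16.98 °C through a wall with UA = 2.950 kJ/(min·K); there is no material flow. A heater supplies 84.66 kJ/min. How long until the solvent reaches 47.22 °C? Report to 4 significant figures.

First-law balance (no shaft work): M c_p dT/dt = −UA(T − T_amb) + Q̇.
τ = M c_p/UA = 798.534 min; T_ss = T_amb + Q̇/UA = 16.98 + 84.66/2.950 = 45.6783 °C.
T(t) = T_ss + (T₀ − T_ss)e^(−t/τ); set T = 47.22:
t = −τ ln[(T − T_ss)/(T₀ − T_ss)] = −798.534 · ln(0.116077) = 1719.65 min.

1720 min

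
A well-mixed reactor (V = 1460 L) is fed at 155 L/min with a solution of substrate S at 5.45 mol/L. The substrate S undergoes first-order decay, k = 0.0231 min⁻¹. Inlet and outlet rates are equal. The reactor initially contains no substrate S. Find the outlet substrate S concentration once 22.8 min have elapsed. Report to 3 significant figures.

Accumulation = in − out − consumed: V dC/dt = Q C_in − Q C − k V C.
dC/dt = (Q/V) C_in − (Q/V + k) C; effective rate a = Q/V + k = 0.10616 + 0.0231 = 0.12926 min⁻¹.
C_ss = Q C_in/(Q + kV) = 4.4761 mol/L; C(t) = C_ss + (C₀ − C_ss) e^(−a t).
C(22.8) = 4.4761 + (-4.4761)·e^(−0.12926·22.8) = 4.4761 + (-4.4761)·0.052485 = 4.2411 mol/L.

4.24 mol/L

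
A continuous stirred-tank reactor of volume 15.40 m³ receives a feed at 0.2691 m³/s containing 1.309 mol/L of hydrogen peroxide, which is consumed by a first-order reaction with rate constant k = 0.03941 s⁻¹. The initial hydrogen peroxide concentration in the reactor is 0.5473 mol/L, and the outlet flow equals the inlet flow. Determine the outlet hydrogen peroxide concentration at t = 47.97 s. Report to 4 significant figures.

0.4116 mol/L

Species balance: V dC/dt = Q C_in − Q C − k V C.
dC/dt = (Q/V) C_in − (Q/V + k) C; effective rate a = Q/V + k = 0.0174740 + 0.03941 = 0.0568840 s⁻¹.
C_ss = Q C_in/(Q + kV) = 0.402108 mol/L; C(t) = C_ss + (C₀ − C_ss) e^(−a t).
C(47.97) = 0.402108 + (0.145192)·e^(−0.0568840·47.97) = 0.402108 + (0.145192)·0.0653024 = 0.411589 mol/L.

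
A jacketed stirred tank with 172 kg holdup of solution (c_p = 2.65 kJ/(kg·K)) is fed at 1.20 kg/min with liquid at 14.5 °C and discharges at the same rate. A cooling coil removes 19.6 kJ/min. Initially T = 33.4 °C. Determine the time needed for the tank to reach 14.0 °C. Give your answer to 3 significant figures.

213 min

M c_p dT/dt = ṁ c_p (T_in − T) − Q̇.
τ = M/ṁ = 143.33 min; T_ss = T_in − Q̇/(ṁ c_p) = 8.3365 °C.
T(t) = T_ss + (T₀ − T_ss) e^(−t/τ). Set T = 14.0:
e^(−t/τ) = (14.0 − 8.3365)/(33.4 − 8.3365) = 0.22597
t = −143.33 · ln(0.22597) = 213.19 min.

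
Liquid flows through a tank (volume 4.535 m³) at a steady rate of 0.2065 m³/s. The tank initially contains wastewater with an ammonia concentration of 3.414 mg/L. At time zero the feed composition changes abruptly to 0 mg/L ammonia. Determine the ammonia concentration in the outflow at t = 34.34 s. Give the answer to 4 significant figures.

0.7148 mg/L

Unsteady species balance (constant V, well mixed): V dC/dt = Q(C_in − C).
Rewrite as dC/dt + C/τ = C_in/τ, τ = V/Q = 21.9613 s.
Integrating: C(t) = C_in + (C₀ − C_in) e^(−t/τ).
C(34.34) = 0 + (3.414 − 0)·e^(−34.34/21.9613) = 0 + (3.41400)·0.209368 = 0.714782 mg/L.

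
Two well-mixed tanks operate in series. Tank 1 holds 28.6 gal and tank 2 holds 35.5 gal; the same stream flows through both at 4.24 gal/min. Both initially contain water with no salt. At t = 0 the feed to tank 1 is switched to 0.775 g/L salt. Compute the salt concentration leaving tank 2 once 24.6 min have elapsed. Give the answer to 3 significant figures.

0.648 g/L

Time constants: τᵢ = Vᵢ/Q for each well-mixed tank.
τ₁ = 28.6/4.24 = 6.7453 min; τ₂ = 35.5/4.24 = 8.3726 min.
Tank 1: C₁ = C_in(1 − e^(−t/τ₁)). Tank 2 (τ₁ ≠ τ₂): C₂ = C_in[1 − (τ₁ e^(−t/τ₁) − τ₂ e^(−t/τ₂))/(τ₁ − τ₂)].
At t = 24.6: e^(−t/τ₁) = 0.026069, e^(−t/τ₂) = 0.052964.
C₂ = 0.775·[1 − (6.7453·0.026069 − 8.3726·0.052964)/(-1.6274)] = 0.775·0.83556 = 0.64756 g/L.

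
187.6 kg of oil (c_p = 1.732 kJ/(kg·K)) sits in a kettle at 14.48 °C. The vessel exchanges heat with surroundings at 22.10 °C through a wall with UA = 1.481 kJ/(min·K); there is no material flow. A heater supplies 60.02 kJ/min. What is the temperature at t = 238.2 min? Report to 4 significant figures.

Lumped-capacitance energy balance: M c_p dT/dt = UA(T_amb − T) + Q̇.
dT/dt = (T_ss − T)/τ with T_ss = T_amb + Q̇/UA = 22.10 + 60.02/1.481 = 62.6267 °C, τ = M c_p/UA = 187.6·1.732/1.481 = 219.394 min.
Solution: T(t) = T_ss + (T₀ − T_ss) e^(−t/τ).
T(238.2) = 62.6267 + (-48.1467)·0.337660 = 46.3695 °C.

46.37 °C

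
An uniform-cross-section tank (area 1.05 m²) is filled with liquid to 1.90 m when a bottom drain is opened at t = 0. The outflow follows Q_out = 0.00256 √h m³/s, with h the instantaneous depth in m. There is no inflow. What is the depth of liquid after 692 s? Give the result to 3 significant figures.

A dh/dt = −Q_out = −0.00256 √h.
∫ h^(−1/2) dh = −(0.00256/A) ∫ dt, giving 2√h = 2√h₀ − (0.00256/A) t.
√h = √1.90 − 0.00256·692/(2·1.05) = 1.3784 − 0.84358 = 0.53482.
h = 0.53482² = 0.28604 m.

0.286 m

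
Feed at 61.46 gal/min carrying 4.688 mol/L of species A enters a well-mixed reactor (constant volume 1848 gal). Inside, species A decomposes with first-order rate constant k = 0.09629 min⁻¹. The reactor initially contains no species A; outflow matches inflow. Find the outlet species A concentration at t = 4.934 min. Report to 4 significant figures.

0.5684 mol/L

Accumulation = in − out − consumed: V dC/dt = Q C_in − Q C − k V C.
This is linear with rate a = Q/V + k = 0.129548 min⁻¹.
C_ss = Q C_in/(Q + kV) = 1.20351 mol/L; C(t) = C_ss + (C₀ − C_ss) e^(−a t).
C(4.934) = 1.20351 + (-1.20351)·e^(−0.129548·4.934) = 1.20351 + (-1.20351)·0.527721 = 0.568392 mol/L.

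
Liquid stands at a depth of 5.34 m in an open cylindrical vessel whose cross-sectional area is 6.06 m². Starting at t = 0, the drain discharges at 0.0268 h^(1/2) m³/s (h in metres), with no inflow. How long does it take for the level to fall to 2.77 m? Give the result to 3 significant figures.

Unsteady balance on liquid volume: A dh/dt = −0.0268 √h.
∫ h^(−1/2) dh = −(0.0268/A) ∫ dt, giving 2√h = 2√h₀ − (0.0268/A) t.
t = 2A(√h₀ − √h)/0.0268 = 2·6.06·(√5.34 − √2.77)/0.0268
  = 12.120 × (2.3108 − 1.6643) / 0.0268 = 292.38 s.

292 s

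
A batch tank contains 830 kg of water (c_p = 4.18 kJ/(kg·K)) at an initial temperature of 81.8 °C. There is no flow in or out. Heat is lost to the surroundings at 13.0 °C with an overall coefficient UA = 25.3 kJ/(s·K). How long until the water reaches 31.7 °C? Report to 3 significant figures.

Lumped-capacitance energy balance: M c_p dT/dt = UA(T_amb − T).
τ = M c_p/UA = 137.13 s; T_ss = T_amb = 13.000 °C.
T(t) = T_ss + (T₀ − T_ss)e^(−t/τ); set T = 31.7:
t = −τ ln[(T − T_ss)/(T₀ − T_ss)] = −137.13 · ln(0.27180) = 178.64 s.

179 s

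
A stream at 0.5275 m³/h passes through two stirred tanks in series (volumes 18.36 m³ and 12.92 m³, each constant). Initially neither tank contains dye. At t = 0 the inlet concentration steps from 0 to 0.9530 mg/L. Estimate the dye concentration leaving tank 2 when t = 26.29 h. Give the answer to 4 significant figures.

0.2155 mg/L

Time constants: τᵢ = Vᵢ/Q for each well-mixed tank.
τ₁ = 18.36/0.5275 = 34.8057 h; τ₂ = 12.92/0.5275 = 24.4929 h.
Tank 1: C₁ = C_in(1 − e^(−t/τ₁)). Tank 2 (τ₁ ≠ τ₂): C₂ = C_in[1 − (τ₁ e^(−t/τ₁) − τ₂ e^(−t/τ₂))/(τ₁ − τ₂)].
At t = 26.29: e^(−t/τ₁) = 0.469853, e^(−t/τ₂) = 0.341854.
C₂ = 0.9530·[1 − (34.8057·0.469853 − 24.4929·0.341854)/(10.3128)] = 0.9530·0.226150 = 0.215521 mg/L.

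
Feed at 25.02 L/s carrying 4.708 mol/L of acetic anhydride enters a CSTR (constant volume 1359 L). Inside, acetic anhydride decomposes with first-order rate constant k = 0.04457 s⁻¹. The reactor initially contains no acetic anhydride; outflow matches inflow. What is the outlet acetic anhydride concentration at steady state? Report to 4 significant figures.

1.376 mol/L

Accumulation = in − out − consumed: V dC/dt = Q C_in − Q C − k V C.
At steady state: 0 = Q C_in − (Q + kV) C_ss, so C_ss = Q C_in/(Q + kV).
C_ss = 25.02·4.708/(25.02 + 0.04457·1359) = 117.794/85.5906 = 1.37625 mol/L.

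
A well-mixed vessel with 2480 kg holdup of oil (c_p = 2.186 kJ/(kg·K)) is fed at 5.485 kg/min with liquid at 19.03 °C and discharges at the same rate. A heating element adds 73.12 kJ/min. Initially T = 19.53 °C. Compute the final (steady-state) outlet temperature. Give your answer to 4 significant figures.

25.13 °C

M c_p dT/dt = ṁ c_p (T_in − T) + Q̇.
At steady state dT/dt = 0 ⇒ T_ss = T_in + Q̇/(ṁ c_p) = 19.03 + 73.12/(5.485·2.186) = 25.1283 °C.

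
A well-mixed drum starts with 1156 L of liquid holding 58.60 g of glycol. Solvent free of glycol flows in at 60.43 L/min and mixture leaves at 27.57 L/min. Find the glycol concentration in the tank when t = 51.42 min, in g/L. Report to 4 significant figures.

0.009671 g/L

Let m(t) be the amount of glycol. Volume: V(t) = V₀ + (Q_in − Q_out) t = 1156 + 32.8600 t; V(51.42) = 2845.66 L.
Species balance (pure solvent in): dm/dt = −Q_out · m/V(t).
dm/m = −Q_out dt/(V₀ + 32.8600 t); integrating gives ln(m/m₀) = −(Q_out/(Q_in−Q_out)) ln(V/V₀).
m = m₀ (V₀/V)^(Q_out/(Q_in−Q_out)) = 58.60 × (1156/2845.66)^(0.839014) = 27.5204 g.
C = m/V = 27.5204/2845.66 = 0.00967099 g/L.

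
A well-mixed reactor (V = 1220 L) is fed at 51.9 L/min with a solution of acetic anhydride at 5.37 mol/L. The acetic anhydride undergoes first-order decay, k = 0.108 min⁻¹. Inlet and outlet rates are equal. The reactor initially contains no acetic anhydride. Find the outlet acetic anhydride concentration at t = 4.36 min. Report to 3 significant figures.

0.730 mol/L

V dC/dt = Q(C_in − C) − k V C.
This is linear with rate a = Q/V + k = 0.15054 min⁻¹.
C_ss = Q C_in/(Q + kV) = 1.5175 mol/L; C(t) = C_ss + (C₀ − C_ss) e^(−a t).
C(4.36) = 1.5175 + (-1.5175)·e^(−0.15054·4.36) = 1.5175 + (-1.5175)·0.51874 = 0.73031 mol/L.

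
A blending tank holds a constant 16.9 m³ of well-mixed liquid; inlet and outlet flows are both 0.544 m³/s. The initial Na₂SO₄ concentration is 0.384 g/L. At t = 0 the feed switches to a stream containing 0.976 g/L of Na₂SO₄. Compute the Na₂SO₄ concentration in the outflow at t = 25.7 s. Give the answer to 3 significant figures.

0.717 g/L

Mass balance on the solute (V constant): V dC/dt = Q(C_in − C).
So dC/dt = (C_in − C)/τ with τ = V/Q = 16.9/0.544 = 31.066 s.
This is linear first-order; C(t) = C_in + (C₀ − C_in) e^(−t/τ).
C(25.7) = 0.976 + (0.384 − 0.976)·e^(−25.7/31.066) = 0.976 + (-0.59200)·0.43724 = 0.71715 g/L.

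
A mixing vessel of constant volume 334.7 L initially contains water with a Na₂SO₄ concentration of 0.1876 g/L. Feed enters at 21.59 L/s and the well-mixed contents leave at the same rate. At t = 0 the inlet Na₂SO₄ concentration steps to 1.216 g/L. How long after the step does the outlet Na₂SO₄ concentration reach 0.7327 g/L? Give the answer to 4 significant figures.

Transient balance on the dissolved component: V dC/dt = Q(C_in − C), so τ = V/Q = 15.5025 s.
C(t) = C_in + (C₀ − C_in) e^(−t/τ). Set C = 0.7327 and solve for t:
e^(−t/τ) = (C − C_in)/(C₀ − C_in) = (0.7327 − 1.216)/(0.1876 − 1.216) = 0.469953
t = −τ ln(…) = 15.5025 × 0.755122 = 11.7063 s.

11.71 s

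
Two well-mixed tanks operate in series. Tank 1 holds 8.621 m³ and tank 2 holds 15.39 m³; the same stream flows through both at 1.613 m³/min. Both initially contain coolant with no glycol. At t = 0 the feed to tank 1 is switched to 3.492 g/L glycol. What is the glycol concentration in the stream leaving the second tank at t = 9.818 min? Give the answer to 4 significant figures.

1.363 g/L

Species balance on tank i: dCᵢ/dt = (Cᵢ₋₁ − Cᵢ)/τᵢ with τᵢ = Vᵢ/Q.
τ₁ = 8.621/1.613 = 5.34470 min; τ₂ = 15.39/1.613 = 9.54123 min.
Solving the cascade with C₁(0)=C₂(0)=0 gives C₂(t) = C_in[1 − (τ₁ e^(−t/τ₁) − τ₂ e^(−t/τ₂))/(τ₁ − τ₂)].
At t = 9.818: e^(−t/τ₁) = 0.159301, e^(−t/τ₂) = 0.357361.
C₂ = 3.492·[1 − (5.34470·0.159301 − 9.54123·0.357361)/(-4.19653)] = 3.492·0.390389 = 1.36324 g/L.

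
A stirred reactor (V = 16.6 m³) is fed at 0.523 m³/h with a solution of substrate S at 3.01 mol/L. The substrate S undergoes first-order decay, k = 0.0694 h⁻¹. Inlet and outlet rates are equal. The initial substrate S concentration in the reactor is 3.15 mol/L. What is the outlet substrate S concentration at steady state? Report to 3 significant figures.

Accumulation = in − out − consumed: V dC/dt = Q C_in − Q C − k V C.
At steady state: 0 = Q C_in − (Q + kV) C_ss, so C_ss = Q C_in/(Q + kV).
C_ss = 0.523·3.01/(0.523 + 0.0694·16.6) = 1.5742/1.6750 = 0.93982 mol/L.

0.940 mol/L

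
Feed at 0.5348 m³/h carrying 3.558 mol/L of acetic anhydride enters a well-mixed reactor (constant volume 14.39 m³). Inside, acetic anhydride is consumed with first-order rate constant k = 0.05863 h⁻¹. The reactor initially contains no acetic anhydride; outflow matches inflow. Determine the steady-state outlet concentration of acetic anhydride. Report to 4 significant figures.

Species balance: V dC/dt = Q C_in − Q C − k V C.
At steady state: 0 = Q C_in − (Q + kV) C_ss, so C_ss = Q C_in/(Q + kV).
C_ss = 0.5348·3.558/(0.5348 + 0.05863·14.39) = 1.90282/1.37849 = 1.38037 mol/L.

1.380 mol/L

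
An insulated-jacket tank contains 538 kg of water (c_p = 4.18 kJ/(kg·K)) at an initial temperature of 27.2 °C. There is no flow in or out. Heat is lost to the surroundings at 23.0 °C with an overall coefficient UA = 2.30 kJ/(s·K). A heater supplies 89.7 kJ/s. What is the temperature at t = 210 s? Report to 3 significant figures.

33.9 °C

M c_p dT/dt = −UA(T − T_amb) + Q̇.
dT/dt = (T_ss − T)/τ with T_ss = T_amb + Q̇/UA = 23.0 + 89.7/2.30 = 62.000 °C, τ = M c_p/UA = 538·4.18/2.30 = 977.76 s.
This is linear first-order; T(t) = T_ss + (T₀ − T_ss) e^(−t/τ).
T(210) = 62.000 + (-34.800)·0.80672 = 33.926 °C.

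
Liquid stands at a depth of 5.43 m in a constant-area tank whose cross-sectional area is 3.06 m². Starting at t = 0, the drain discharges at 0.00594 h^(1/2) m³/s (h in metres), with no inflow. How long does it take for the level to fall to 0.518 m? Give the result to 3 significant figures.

1660 s

With no inflow, A dh/dt = −0.00594 √h.
∫ h^(−1/2) dh = −(0.00594/A) ∫ dt, giving 2√h = 2√h₀ − (0.00594/A) t.
t = 2A(√h₀ − √h)/0.00594 = 2·3.06·(√5.43 − √0.518)/0.00594
  = 6.1200 × (2.3302 − 0.71972) / 0.00594 = 1659.3 s.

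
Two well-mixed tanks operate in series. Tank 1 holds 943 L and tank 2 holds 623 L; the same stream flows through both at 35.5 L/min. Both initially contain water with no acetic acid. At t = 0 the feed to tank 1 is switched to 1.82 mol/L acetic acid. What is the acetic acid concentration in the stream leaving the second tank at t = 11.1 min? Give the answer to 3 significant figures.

0.171 mol/L

Each tank obeys Vᵢ dCᵢ/dt = Q(Cᵢ₋₁ − Cᵢ), so τᵢ = Vᵢ/Q.
τ₁ = 943/35.5 = 26.563 min; τ₂ = 623/35.5 = 17.549 min.
Tank 1: C₁ = C_in(1 − e^(−t/τ₁)). Tank 2 (τ₁ ≠ τ₂): C₂ = C_in[1 − (τ₁ e^(−t/τ₁) − τ₂ e^(−t/τ₂))/(τ₁ − τ₂)].
At t = 11.1: e^(−t/τ₁) = 0.65845, e^(−t/τ₂) = 0.53126.
C₂ = 1.82·[1 − (26.563·0.65845 − 17.549·0.53126)/(9.0141)] = 1.82·0.093930 = 0.17095 mol/L.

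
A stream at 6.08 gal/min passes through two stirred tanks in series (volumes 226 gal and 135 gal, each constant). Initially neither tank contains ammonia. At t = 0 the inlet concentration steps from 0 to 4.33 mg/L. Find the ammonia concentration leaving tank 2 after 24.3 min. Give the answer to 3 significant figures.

0.887 mg/L

Species balance on tank i: dCᵢ/dt = (Cᵢ₋₁ − Cᵢ)/τᵢ with τᵢ = Vᵢ/Q.
τ₁ = 226/6.08 = 37.171 min; τ₂ = 135/6.08 = 22.204 min.
Tank 1: C₁ = C_in(1 − e^(−t/τ₁)). Tank 2 (τ₁ ≠ τ₂): C₂ = C_in[1 − (τ₁ e^(−t/τ₁) − τ₂ e^(−t/τ₂))/(τ₁ − τ₂)].
At t = 24.3: e^(−t/τ₁) = 0.52010, e^(−t/τ₂) = 0.33474.
C₂ = 4.33·[1 − (37.171·0.52010 − 22.204·0.33474)/(14.967)] = 4.33·0.20492 = 0.88729 mg/L.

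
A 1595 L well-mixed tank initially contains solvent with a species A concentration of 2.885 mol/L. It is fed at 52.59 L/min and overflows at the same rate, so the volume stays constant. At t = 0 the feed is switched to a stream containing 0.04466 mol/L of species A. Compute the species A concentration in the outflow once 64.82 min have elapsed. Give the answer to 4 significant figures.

0.3798 mol/L

Mass balance on the solute (V constant): V dC/dt = Q(C_in − C).
Time constant τ = V/Q = 1595/52.59 = 30.3290 min.
Solution: C(t) = C_in + (C₀ − C_in) e^(−t/τ).
C(64.82) = 0.04466 + (2.885 − 0.04466)·e^(−64.82/30.3290) = 0.04466 + (2.84034)·0.117981 = 0.379766 mol/L.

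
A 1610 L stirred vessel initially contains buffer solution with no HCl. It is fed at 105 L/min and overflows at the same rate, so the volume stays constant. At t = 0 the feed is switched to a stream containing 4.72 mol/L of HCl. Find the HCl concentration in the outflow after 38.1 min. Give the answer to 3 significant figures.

Unsteady species balance (constant V, well mixed): V dC/dt = Q(C_in − C).
Time constant τ = V/Q = 1610/105 = 15.333 min.
This is linear first-order; C(t) = C_in + (C₀ − C_in) e^(−t/τ).
C(38.1) = 4.72 + (0 − 4.72)·e^(−38.1/15.333) = 4.72 + (-4.7200)·0.083344 = 4.3266 mol/L.

4.33 mol/L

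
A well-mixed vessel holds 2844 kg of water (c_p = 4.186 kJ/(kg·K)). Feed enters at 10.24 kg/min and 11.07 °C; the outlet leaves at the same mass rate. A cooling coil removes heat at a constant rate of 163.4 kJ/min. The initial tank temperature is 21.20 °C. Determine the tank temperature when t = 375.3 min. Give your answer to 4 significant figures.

M c_p dT/dt = ṁ c_p (T_in − T) − Q̇.
τ = M/ṁ = 277.734 min; T_ss = T_in − Q̇/(ṁ c_p) = 11.07 − 163.4/(10.24·4.186) = 7.25800 °C.
Solution: T(t) = T_ss + (T₀ − T_ss) e^(−t/τ).
T(375.3) = 7.25800 + (13.9420)·e^(−375.3/277.734) = 7.25800 + (13.9420)·0.258906 = 10.8677 °C.

10.87 °C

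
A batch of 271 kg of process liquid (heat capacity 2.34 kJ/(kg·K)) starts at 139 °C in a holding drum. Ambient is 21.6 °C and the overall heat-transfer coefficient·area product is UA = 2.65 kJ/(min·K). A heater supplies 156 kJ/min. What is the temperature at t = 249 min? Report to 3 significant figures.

101 °C

Lumped-capacitance energy balance: M c_p dT/dt = UA(T_amb − T) + Q̇.
dT/dt = (T_ss − T)/τ with T_ss = T_amb + Q̇/UA = 21.6 + 156/2.65 = 80.468 °C, τ = M c_p/UA = 271·2.34/2.65 = 239.30 min.
Solution: T(t) = T_ss + (T₀ − T_ss) e^(−t/τ).
T(249) = 80.468 + (58.532)·0.35326 = 101.15 °C.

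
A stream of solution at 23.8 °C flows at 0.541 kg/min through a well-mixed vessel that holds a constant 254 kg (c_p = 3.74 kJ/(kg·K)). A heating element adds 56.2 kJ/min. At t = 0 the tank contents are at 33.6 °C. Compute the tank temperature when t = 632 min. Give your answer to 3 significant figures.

46.9 °C

M c_p dT/dt = ṁ c_p (T_in − T) + Q̇.
Rearrange: dT/dt = (T_ss − T)/τ with τ = M/ṁ = 469.50 min and T_ss = T_in + Q̇/(ṁ c_p) = 51.576 °C.
This is linear first-order; T(t) = T_ss + (T₀ − T_ss) e^(−t/τ).
T(632) = 51.576 + (-17.976)·e^(−632/469.50) = 51.576 + (-17.976)·0.26025 = 46.898 °C.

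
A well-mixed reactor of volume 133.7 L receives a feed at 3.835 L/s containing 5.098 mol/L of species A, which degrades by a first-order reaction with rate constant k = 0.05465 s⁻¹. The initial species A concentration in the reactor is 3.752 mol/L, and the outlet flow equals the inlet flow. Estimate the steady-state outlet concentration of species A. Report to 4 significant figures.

Accumulation = in − out − consumed: V dC/dt = Q C_in − Q C − k V C.
At steady state: 0 = Q C_in − (Q + kV) C_ss, so C_ss = Q C_in/(Q + kV).
C_ss = 3.835·5.098/(3.835 + 0.05465·133.7) = 19.5508/11.1417 = 1.75474 mol/L.

1.755 mol/L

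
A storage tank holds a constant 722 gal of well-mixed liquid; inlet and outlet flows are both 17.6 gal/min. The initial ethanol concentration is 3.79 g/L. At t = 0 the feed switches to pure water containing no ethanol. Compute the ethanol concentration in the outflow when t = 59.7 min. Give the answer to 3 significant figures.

Accumulation = in − out for the solute gives V dC/dt = Q(C_in − C).
Rewrite as dC/dt + C/τ = C_in/τ, τ = V/Q = 41.023 min.
This is linear first-order; C(t) = C_in + (C₀ − C_in) e^(−t/τ).
C(59.7) = 0 + (3.79 − 0)·e^(−59.7/41.023) = 0 + (3.7900)·0.23333 = 0.88433 g/L.

0.884 g/L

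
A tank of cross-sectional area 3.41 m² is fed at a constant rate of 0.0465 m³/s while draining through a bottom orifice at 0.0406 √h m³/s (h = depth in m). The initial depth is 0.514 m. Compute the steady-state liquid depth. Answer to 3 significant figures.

1.31 m

Volume balance on the tank: A dh/dt = Q_in − 0.0406 √h. At steady state dh/dt = 0:
Q_in = 0.0406 √h_ss ⇒ √h_ss = 0.0465/0.0406 = 1.1453.
h_ss = 1.1453² = 1.3118 m. (Since h₀ = 0.514 m < h_ss, the level will rise toward this value.)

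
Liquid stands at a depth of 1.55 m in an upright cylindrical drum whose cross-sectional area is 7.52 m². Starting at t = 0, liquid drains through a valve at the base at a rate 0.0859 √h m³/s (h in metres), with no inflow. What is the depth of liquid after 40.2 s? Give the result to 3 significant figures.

1.03 m

A dh/dt = −Q_out = −0.0859 √h.
∫ h^(−1/2) dh = −(0.0859/A) ∫ dt, giving 2√h = 2√h₀ − (0.0859/A) t.
√h = √1.55 − 0.0859·40.2/(2·7.52) = 1.2450 − 0.22960 = 1.0154.
h = 1.0154² = 1.0310 m.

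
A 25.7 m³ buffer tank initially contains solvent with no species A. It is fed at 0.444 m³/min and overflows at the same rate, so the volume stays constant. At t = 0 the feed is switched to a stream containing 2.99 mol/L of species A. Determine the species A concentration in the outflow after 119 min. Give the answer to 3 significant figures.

2.61 mol/L

Accumulation = in − out for the solute gives V dC/dt = Q(C_in − C).
So dC/dt = (C_in − C)/τ with τ = V/Q = 25.7/0.444 = 57.883 min.
Solution: C(t) = C_in + (C₀ − C_in) e^(−t/τ).
C(119) = 2.99 + (0 − 2.99)·e^(−119/57.883) = 2.99 + (-2.9900)·0.12798 = 2.6073 mol/L.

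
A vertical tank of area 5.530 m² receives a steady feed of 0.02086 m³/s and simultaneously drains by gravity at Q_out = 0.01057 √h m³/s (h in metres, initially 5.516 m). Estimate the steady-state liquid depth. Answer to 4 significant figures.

3.895 m

A dh/dt = Q_in − 0.01057 √h. Steady state requires inflow = outflow:
Q_in = 0.01057 √h_ss ⇒ √h_ss = 0.02086/0.01057 = 1.97351.
h_ss = 1.97351² = 3.89474 m. (Since h₀ = 5.516 m > h_ss, the level will fall toward this value.)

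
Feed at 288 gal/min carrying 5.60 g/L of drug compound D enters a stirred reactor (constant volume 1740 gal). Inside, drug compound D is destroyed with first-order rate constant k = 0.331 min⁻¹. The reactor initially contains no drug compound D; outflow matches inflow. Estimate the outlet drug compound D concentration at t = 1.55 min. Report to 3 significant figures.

V dC/dt = Q(C_in − C) − k V C.
dC/dt = (Q/V) C_in − (Q/V + k) C; effective rate a = Q/V + k = 0.16552 + 0.331 = 0.49652 min⁻¹.
C_ss = Q C_in/(Q + kV) = 1.8668 g/L; C(t) = C_ss + (C₀ − C_ss) e^(−a t).
C(1.55) = 1.8668 + (-1.8668)·e^(−0.49652·1.55) = 1.8668 + (-1.8668)·0.46320 = 1.0021 g/L.

1.00 g/L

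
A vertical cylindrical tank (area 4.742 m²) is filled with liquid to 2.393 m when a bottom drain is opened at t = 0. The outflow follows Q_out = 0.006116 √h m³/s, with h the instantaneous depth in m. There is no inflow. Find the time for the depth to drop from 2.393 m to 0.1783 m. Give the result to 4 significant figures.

1744 s

A dh/dt = −Q_out = −0.006116 √h.
∫ h^(−1/2) dh = −(0.006116/A) ∫ dt, giving 2√h = 2√h₀ − (0.006116/A) t.
t = 2A(√h₀ − √h)/0.006116 = 2·4.742·(√2.393 − √0.1783)/0.006116
  = 9.48400 × (1.54693 − 0.422256) / 0.006116 = 1744.02 s.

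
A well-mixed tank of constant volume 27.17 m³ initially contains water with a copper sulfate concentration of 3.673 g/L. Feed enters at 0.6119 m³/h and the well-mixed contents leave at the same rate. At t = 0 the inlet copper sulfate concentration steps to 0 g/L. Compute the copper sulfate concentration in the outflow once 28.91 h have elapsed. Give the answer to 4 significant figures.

Species balance on the tank: V dC/dt = Q(C_in − C).
Rewrite as dC/dt + C/τ = C_in/τ, τ = V/Q = 44.4027 h.
Integrating: C(t) = C_in + (C₀ − C_in) e^(−t/τ).
C(28.91) = 0 + (3.673 − 0)·e^(−28.91/44.4027) = 0 + (3.67300)·0.521479 = 1.91539 g/L.

1.915 g/L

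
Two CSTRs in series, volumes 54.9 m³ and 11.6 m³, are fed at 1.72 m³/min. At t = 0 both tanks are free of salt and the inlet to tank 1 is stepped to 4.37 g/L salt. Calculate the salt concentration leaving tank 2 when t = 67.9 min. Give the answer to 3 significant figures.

Each tank obeys Vᵢ dCᵢ/dt = Q(Cᵢ₋₁ − Cᵢ), so τᵢ = Vᵢ/Q.
τ₁ = 54.9/1.72 = 31.919 min; τ₂ = 11.6/1.72 = 6.7442 min.
Tank 1: C₁ = C_in(1 − e^(−t/τ₁)). Tank 2 (τ₁ ≠ τ₂): C₂ = C_in[1 − (τ₁ e^(−t/τ₁) − τ₂ e^(−t/τ₂))/(τ₁ − τ₂)].
At t = 67.9: e^(−t/τ₁) = 0.11916, e^(−t/τ₂) = 4.2418e-05.
C₂ = 4.37·[1 − (31.919·0.11916 − 6.7442·4.2418e-05)/(25.174)] = 4.37·0.84893 = 3.7098 g/L.

3.71 g/L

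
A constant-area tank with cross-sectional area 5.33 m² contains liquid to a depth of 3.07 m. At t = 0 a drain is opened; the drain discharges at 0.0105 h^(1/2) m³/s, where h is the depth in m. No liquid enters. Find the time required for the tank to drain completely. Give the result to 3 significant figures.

Unsteady balance on liquid volume: A dh/dt = −0.0105 √h.
This is separable: 2 d(√h)/dt = −0.0105/A, so √h = √h₀ − (0.0105/(2A)) t.
Set h = 0: 2√h₀ = (0.0105/A) t_empty ⇒ t_empty = 2A√h₀/0.0105.
t_empty = 2·5.33·√3.07/0.0105 = 10.660·1.7521/0.0105 = 1778.8 s.

1780 s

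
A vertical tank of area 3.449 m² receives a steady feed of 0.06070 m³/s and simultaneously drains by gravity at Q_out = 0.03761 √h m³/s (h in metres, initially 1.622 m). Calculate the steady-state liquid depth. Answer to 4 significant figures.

Volume balance on the tank: A dh/dt = Q_in − 0.03761 √h. At steady state dh/dt = 0:
Q_in = 0.03761 √h_ss ⇒ √h_ss = 0.06070/0.03761 = 1.61393.
h_ss = 1.61393² = 2.60478 m. (Since h₀ = 1.622 m < h_ss, the level will rise toward this value.)

2.605 m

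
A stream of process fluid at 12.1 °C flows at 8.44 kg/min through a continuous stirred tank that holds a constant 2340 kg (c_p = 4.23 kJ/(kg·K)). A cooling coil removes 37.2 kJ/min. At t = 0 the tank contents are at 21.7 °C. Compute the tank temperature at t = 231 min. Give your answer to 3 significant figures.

M c_p dT/dt = ṁ c_p (T_in − T) − Q̇.
τ = M/ṁ = 277.25 min; T_ss = T_in − Q̇/(ṁ c_p) = 12.1 − 37.2/(8.44·4.23) = 11.058 °C.
Solution: T(t) = T_ss + (T₀ − T_ss) e^(−t/τ).
T(231) = 11.058 + (10.642)·e^(−231/277.25) = 11.058 + (10.642)·0.43467 = 15.684 °C.

15.7 °C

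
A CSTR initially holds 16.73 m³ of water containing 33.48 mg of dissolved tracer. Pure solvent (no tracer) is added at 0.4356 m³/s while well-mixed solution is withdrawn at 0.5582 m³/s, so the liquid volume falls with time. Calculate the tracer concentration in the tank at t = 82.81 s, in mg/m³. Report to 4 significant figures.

0.07257 mg/m³

Total volume: dV/dt = Q_in − Q_out = -0.122600 m³/s, so V(t) = 16.73 − 0.122600 t and V(82.81) = 6.57749 m³.
Solute balance: dm/dt = 0 − Q_out C = −Q_out m/V(t).
dm/m = −Q_out dt/(V₀ − 0.122600 t); integrating gives ln(m/m₀) = −(Q_out/(Q_in−Q_out)) ln(V/V₀).
m = m₀ (V₀/V)^(Q_out/(Q_in−Q_out)) = 33.48 × (16.73/6.57749)^(-4.55302) = 0.477343 mg.
C = m/V = 0.477343/6.57749 = 0.0725721 mg/m³.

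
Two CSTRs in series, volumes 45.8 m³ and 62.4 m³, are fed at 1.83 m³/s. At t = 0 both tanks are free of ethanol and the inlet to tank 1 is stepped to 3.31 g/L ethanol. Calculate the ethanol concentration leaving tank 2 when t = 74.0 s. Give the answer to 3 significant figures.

2.36 g/L

Time constants: τᵢ = Vᵢ/Q for each well-mixed tank.
τ₁ = 45.8/1.83 = 25.027 s; τ₂ = 62.4/1.83 = 34.098 s.
Tank 1: C₁ = C_in(1 − e^(−t/τ₁)). Tank 2 (τ₁ ≠ τ₂): C₂ = C_in[1 − (τ₁ e^(−t/τ₁) − τ₂ e^(−t/τ₂))/(τ₁ − τ₂)].
At t = 74.0: e^(−t/τ₁) = 0.051987, e^(−t/τ₂) = 0.11416.
C₂ = 3.31·[1 − (25.027·0.051987 − 34.098·0.11416)/(-9.0710)] = 3.31·0.71432 = 2.3644 g/L.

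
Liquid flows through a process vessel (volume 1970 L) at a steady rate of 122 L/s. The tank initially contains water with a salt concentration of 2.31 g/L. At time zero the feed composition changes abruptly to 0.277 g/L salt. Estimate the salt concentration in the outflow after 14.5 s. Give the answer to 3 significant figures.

Unsteady species balance (constant V, well mixed): V dC/dt = Q(C_in − C).
Rewrite as dC/dt + C/τ = C_in/τ, τ = V/Q = 16.148 s.
Integrating: C(t) = C_in + (C₀ − C_in) e^(−t/τ).
C(14.5) = 0.277 + (2.31 − 0.277)·e^(−14.5/16.148) = 0.277 + (2.0330)·0.40740 = 1.1052 g/L.

1.11 g/L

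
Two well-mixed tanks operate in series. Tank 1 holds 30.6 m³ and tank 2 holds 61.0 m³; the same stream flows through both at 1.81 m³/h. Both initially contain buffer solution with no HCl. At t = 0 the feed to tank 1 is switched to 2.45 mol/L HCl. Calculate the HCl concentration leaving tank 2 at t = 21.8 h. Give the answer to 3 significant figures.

0.555 mol/L

Time constants: τᵢ = Vᵢ/Q for each well-mixed tank.
τ₁ = 30.6/1.81 = 16.906 h; τ₂ = 61.0/1.81 = 33.702 h.
Tank 1: C₁ = C_in(1 − e^(−t/τ₁)). Tank 2 (τ₁ ≠ τ₂): C₂ = C_in[1 − (τ₁ e^(−t/τ₁) − τ₂ e^(−t/τ₂))/(τ₁ − τ₂)].
At t = 21.8: e^(−t/τ₁) = 0.27541, e^(−t/τ₂) = 0.52369.
C₂ = 2.45·[1 − (16.906·0.27541 − 33.702·0.52369)/(-16.796)] = 2.45·0.22640 = 0.55468 mol/L.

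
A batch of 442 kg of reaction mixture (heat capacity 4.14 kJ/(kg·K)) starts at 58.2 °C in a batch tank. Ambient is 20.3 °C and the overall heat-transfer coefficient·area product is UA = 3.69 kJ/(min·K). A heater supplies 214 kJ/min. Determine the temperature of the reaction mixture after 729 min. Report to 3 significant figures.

First-law balance (no shaft work): M c_p dT/dt = −UA(T − T_amb) + Q̇.
dT/dt = (T_ss − T)/τ with T_ss = T_amb + Q̇/UA = 20.3 + 214/3.69 = 78.295 °C, τ = M c_p/UA = 442·4.14/3.69 = 495.90 min.
Solution: T(t) = T_ss + (T₀ − T_ss) e^(−t/τ).
T(729) = 78.295 + (-20.095)·0.22991 = 73.675 °C.

73.7 °C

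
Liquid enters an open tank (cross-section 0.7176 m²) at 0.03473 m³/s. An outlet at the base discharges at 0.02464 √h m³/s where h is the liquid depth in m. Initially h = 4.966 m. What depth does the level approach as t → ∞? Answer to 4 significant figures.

Mass balance (ρ constant): A dh/dt = Q_in − 0.02464 √h. At steady state dh/dt = 0:
Q_in = 0.02464 √h_ss ⇒ √h_ss = 0.03473/0.02464 = 1.40950.
h_ss = 1.40950² = 1.98668 m. (Since h₀ = 4.966 m > h_ss, the level will fall toward this value.)

1.987 m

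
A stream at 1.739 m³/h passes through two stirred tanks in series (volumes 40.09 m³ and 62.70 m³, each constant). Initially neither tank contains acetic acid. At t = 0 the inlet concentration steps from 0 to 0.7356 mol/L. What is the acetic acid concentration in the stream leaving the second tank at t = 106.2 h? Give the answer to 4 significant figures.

Species balance on tank i: dCᵢ/dt = (Cᵢ₋₁ − Cᵢ)/τᵢ with τᵢ = Vᵢ/Q.
τ₁ = 40.09/1.739 = 23.0535 h; τ₂ = 62.70/1.739 = 36.0552 h.
Solving the cascade with C₁(0)=C₂(0)=0 gives C₂(t) = C_in[1 − (τ₁ e^(−t/τ₁) − τ₂ e^(−t/τ₂))/(τ₁ − τ₂)].
At t = 106.2: e^(−t/τ₁) = 0.00998491, e^(−t/τ₂) = 0.0525766.
C₂ = 0.7356·[1 − (23.0535·0.00998491 − 36.0552·0.0525766)/(-13.0017)] = 0.7356·0.871904 = 0.641372 mol/L.

0.6414 mol/L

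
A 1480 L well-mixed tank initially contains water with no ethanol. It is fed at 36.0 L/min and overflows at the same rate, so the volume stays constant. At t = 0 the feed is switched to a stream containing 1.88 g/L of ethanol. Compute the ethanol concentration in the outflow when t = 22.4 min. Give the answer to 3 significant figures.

Mass balance on the solute (V constant): V dC/dt = Q(C_in − C).
Rewrite as dC/dt + C/τ = C_in/τ, τ = V/Q = 41.111 min.
This is linear first-order; C(t) = C_in + (C₀ − C_in) e^(−t/τ).
C(22.4) = 1.88 + (0 − 1.88)·e^(−22.4/41.111) = 1.88 + (-1.8800)·0.57992 = 0.78975 g/L.

0.790 g/L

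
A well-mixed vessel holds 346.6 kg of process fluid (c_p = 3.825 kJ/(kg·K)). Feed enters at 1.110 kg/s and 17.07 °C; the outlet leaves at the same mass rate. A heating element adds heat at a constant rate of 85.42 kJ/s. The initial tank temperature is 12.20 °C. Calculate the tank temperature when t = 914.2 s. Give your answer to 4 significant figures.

M c_p dT/dt = ṁ c_p (T_in − T) + Q̇.
Rearrange: dT/dt = (T_ss − T)/τ with τ = M/ṁ = 312.252 s and T_ss = T_in + Q̇/(ṁ c_p) = 37.1889 °C.
This is linear first-order; T(t) = T_ss + (T₀ − T_ss) e^(−t/τ).
T(914.2) = 37.1889 + (-24.9889)·e^(−914.2/312.252) = 37.1889 + (-24.9889)·0.0535167 = 35.8516 °C.

35.85 °C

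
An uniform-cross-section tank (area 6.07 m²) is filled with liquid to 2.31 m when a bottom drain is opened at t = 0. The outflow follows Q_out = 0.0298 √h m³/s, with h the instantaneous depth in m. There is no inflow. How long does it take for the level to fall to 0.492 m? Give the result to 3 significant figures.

With no inflow, A dh/dt = −0.0298 √h.
Separate and integrate: 2(√h − √h₀) = −(0.0298/A) t.
t = 2A(√h₀ − √h)/0.0298 = 2·6.07·(√2.31 − √0.492)/0.0298
  = 12.140 × (1.5199 − 0.70143) / 0.0298 = 333.42 s.

333 s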